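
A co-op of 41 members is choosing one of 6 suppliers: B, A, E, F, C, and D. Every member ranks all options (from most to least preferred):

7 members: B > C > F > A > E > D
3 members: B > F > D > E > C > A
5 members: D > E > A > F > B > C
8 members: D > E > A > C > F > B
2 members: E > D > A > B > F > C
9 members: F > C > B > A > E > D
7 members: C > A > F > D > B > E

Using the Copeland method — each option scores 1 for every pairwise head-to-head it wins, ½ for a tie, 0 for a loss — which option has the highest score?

B: beats E; loses to A, F, C, and D → score 1.
A: beats B, E, F, and D; loses to C → score 4.
E: loses to B, A, F, C, and D → score 0.
F: beats B, E, and D; loses to A and C → score 3.
C: beats B, A, E, F, and D → score 5.
D: beats B and E; loses to A, F, and C → score 2.
C has the best pairwise record.

C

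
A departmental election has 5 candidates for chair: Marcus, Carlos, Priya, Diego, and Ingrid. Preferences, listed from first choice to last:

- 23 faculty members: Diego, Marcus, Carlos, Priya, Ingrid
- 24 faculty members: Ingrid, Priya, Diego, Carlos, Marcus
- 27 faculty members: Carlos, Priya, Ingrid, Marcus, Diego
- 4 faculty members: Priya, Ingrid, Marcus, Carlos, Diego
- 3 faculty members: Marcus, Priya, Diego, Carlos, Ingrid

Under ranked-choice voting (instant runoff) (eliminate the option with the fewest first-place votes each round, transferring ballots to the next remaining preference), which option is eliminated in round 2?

Round 1: Marcus 3, Carlos 27, Priya 4, Diego 23, Ingrid 24. Eliminate Marcus.
Round 2: Carlos 27, Priya 7, Diego 23, Ingrid 24. Eliminate Priya.

Priya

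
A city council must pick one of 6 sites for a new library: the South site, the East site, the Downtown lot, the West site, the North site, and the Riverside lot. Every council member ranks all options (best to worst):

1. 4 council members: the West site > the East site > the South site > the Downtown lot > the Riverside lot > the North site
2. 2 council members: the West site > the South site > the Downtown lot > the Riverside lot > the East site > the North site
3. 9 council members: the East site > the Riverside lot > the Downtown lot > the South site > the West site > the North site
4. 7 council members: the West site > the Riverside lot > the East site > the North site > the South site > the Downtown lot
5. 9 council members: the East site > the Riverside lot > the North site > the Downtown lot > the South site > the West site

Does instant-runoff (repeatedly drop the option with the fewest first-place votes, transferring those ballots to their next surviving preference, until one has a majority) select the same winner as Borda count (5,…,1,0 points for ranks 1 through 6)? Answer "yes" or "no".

Instant-runoff — R1 the South site 0, the East site 18, the Downtown lot 0, the West site 13, the North site 0, the Riverside lot 0 (the East site winner). Winner: the East site.
Borda — scores: the South site 54, the East site 129, the Downtown lot 59, the West site 74, the North site 41, the Riverside lot 108. Winner: the East site.
The two methods agree.

yes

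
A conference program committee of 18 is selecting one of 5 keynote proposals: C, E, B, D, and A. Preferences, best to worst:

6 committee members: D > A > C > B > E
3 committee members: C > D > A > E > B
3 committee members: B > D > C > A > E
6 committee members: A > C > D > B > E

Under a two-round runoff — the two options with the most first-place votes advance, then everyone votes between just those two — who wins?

D

Round 1 first-place votes: C 3, E 0, B 3, D 6, A 6.
A and D advance.
Runoff: A is preferred to D by 6 voters; D by 12.
D wins the runoff.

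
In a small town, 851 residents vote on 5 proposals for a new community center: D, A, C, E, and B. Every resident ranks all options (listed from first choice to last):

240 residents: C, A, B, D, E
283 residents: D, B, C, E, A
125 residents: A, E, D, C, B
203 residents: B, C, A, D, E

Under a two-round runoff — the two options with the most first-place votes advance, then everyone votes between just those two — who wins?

Round 1 first-place votes: D 283, A 125, C 240, E 0, B 203.
D and C advance.
Runoff: D is preferred to C by 408 voters; C by 443.
C wins the runoff.

C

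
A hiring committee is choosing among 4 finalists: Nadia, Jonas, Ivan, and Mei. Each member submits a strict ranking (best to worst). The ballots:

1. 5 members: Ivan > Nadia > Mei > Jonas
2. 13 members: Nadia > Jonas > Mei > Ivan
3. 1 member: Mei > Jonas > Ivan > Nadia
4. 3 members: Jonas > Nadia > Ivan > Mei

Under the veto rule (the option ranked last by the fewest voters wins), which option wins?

Nadia

Last-place votes: Nadia 1, Jonas 5, Ivan 13, Mei 3.
Nadia is ranked last by the fewest voters, so Nadia wins.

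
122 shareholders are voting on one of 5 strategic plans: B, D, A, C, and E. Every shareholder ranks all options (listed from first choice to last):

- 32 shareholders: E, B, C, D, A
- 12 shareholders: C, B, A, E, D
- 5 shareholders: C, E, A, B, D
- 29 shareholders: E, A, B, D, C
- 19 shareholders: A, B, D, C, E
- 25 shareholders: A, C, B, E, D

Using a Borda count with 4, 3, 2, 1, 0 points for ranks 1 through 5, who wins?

B: 32·3 + 12·3 + 5·1 + 29·2 + 19·3 + 25·2 = 302
D: 32·1 + 12·0 + 5·0 + 29·1 + 19·2 + 25·0 = 99
A: 32·0 + 12·2 + 5·2 + 29·3 + 19·4 + 25·4 = 297
C: 32·2 + 12·4 + 5·4 + 29·0 + 19·1 + 25·3 = 226
E: 32·4 + 12·1 + 5·3 + 29·4 + 19·0 + 25·1 = 296
B has the highest Borda score (302).

B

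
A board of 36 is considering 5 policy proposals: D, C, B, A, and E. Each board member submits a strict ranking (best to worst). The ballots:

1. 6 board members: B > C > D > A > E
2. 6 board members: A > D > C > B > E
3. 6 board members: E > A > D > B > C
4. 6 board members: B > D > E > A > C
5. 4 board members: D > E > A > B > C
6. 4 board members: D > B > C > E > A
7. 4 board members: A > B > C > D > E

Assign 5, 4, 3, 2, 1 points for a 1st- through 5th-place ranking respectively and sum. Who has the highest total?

D

D: 6·3 + 6·4 + 6·3 + 6·4 + 4·5 + 4·5 + 4·2 = 132
C: 6·4 + 6·3 + 6·1 + 6·1 + 4·1 + 4·3 + 4·3 = 82
B: 6·5 + 6·2 + 6·2 + 6·5 + 4·2 + 4·4 + 4·4 = 124
A: 6·2 + 6·5 + 6·4 + 6·2 + 4·3 + 4·1 + 4·5 = 114
E: 6·1 + 6·1 + 6·5 + 6·3 + 4·4 + 4·2 + 4·1 = 88
D has the highest Borda score (132).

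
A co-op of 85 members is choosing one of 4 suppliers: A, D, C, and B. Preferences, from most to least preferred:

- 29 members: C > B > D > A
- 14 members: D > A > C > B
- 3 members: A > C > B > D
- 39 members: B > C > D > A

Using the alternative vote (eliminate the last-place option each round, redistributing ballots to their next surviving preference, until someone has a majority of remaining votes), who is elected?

Round 1: A 3, D 14, C 29, B 39. Eliminate A.
Round 2: D 14, C 32, B 39. Eliminate D.
Round 3: C 46, B 39. C has a majority.

C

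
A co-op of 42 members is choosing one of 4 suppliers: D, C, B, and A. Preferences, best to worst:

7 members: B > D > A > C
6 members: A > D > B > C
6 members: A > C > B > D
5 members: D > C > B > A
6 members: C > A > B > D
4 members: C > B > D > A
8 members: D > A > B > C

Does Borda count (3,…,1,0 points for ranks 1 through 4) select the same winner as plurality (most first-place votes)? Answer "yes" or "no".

no

Borda — scores: D 69, C 52, B 60, A 71. Winner: A.
Plurality — first-place votes: D 13, C 10, B 7, A 12. Winner: D.
The two methods disagree.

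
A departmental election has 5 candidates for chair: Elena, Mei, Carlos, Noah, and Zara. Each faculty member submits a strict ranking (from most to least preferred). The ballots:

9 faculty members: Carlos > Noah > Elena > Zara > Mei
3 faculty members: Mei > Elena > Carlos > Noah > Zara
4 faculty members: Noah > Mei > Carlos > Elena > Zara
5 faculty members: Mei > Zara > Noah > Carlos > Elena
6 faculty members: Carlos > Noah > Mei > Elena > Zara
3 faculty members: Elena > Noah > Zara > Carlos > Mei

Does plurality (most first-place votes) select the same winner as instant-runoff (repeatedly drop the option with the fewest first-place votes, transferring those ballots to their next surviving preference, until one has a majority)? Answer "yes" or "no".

yes

Plurality — first-place votes: Elena 3, Mei 8, Carlos 15, Noah 4, Zara 0. Winner: Carlos.
Instant-runoff — R1 Elena 3, Mei 8, Carlos 15, Noah 4, Zara 0 (Zara out); R2 Elena 3, Mei 8, Carlos 15, Noah 4 (Elena out); R3 Mei 8, Carlos 15, Noah 7 (Noah out); R4 Mei 12, Carlos 18 (Carlos winner). Winner: Carlos.
The two methods agree.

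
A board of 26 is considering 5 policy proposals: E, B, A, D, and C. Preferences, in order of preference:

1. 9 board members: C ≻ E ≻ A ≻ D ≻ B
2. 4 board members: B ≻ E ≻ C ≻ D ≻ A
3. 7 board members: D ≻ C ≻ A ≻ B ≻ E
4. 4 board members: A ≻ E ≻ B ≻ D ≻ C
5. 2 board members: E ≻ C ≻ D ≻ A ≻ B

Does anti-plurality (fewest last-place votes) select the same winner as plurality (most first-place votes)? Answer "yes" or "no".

no

Anti-plurality — last-place votes: E 7, B 11, A 4, D 0, C 4. Winner: D.
Plurality — first-place votes: E 2, B 4, A 4, D 7, C 9. Winner: C.
The two methods disagree.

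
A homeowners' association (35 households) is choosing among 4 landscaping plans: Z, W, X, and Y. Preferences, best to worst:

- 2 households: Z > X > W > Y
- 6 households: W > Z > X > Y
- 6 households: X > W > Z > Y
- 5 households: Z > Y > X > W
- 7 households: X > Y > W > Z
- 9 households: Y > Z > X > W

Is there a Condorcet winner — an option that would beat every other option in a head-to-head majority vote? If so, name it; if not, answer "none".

Checking pairwise contests:
W beats Z 19–16.
X beats W 29–6.
Z beats X 22–13.
Z beats Y 19–16.
Every option loses at least one head-to-head, so there is no Condorcet winner.

none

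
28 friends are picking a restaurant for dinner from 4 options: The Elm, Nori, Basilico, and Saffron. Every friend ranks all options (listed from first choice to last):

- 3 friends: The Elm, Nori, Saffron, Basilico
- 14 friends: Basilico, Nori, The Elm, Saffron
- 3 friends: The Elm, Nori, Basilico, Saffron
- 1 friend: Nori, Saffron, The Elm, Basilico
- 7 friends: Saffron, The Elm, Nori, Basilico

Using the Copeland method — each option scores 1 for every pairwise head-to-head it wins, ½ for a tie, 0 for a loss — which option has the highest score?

Nori

The Elm: beats Saffron; ties Basilico; loses to Nori → score 1.5.
Nori: beats The Elm and Saffron; ties Basilico → score 2.5.
Basilico: beats Saffron; ties The Elm and Nori → score 2.
Saffron: loses to The Elm, Nori, and Basilico → score 0.
Nori has the best pairwise record.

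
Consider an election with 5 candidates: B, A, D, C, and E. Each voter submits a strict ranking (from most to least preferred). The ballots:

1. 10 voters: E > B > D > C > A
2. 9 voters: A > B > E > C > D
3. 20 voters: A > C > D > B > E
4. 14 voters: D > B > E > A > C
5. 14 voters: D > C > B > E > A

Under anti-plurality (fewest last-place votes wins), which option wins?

B

Last-place votes: B 0, A 24, D 9, C 14, E 20.
B is ranked last by the fewest voters, so B wins.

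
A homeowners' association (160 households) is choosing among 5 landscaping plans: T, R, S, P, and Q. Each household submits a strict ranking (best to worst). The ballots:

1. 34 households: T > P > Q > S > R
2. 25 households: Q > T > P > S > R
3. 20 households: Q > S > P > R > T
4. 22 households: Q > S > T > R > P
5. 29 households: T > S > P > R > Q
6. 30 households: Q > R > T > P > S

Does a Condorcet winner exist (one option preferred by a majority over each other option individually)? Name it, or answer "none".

Q

Q vs T: 97–63 for Q.
Q vs R: 131–29 for Q.
Q vs S: 131–29 for Q.
Q vs P: 97–63 for Q.
Q beats every other option head-to-head.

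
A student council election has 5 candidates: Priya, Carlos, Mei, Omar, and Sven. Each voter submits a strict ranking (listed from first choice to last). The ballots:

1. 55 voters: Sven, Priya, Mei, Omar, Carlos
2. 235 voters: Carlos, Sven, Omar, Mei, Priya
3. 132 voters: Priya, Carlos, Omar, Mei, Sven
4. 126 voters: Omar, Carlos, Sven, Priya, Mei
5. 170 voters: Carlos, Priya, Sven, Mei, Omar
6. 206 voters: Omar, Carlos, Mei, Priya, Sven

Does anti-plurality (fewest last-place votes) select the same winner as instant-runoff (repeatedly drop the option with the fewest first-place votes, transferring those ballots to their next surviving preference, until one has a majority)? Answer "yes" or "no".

Anti-plurality — last-place votes: Priya 235, Carlos 55, Mei 126, Omar 170, Sven 338. Winner: Carlos.
Instant-runoff — R1 Priya 132, Carlos 405, Mei 0, Omar 332, Sven 55 (Mei out); R2 Priya 132, Carlos 405, Omar 332, Sven 55 (Sven out); R3 Priya 187, Carlos 405, Omar 332 (Priya out); R4 Carlos 537, Omar 387 (Carlos winner). Winner: Carlos.
The two methods agree.

yes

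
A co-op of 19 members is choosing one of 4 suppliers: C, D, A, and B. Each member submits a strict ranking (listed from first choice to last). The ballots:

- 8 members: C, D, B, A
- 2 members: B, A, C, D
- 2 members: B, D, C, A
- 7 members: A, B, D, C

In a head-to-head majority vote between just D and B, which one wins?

B

Voters preferring D to B: 8; preferring B to D: 11.
B wins the head-to-head.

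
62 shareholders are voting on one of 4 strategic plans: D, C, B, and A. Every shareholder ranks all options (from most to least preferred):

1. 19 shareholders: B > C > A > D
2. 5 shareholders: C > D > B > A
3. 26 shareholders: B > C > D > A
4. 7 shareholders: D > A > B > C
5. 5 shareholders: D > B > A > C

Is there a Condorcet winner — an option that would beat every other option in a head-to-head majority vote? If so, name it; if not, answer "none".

B

B vs D: 45–17 for B.
B vs C: 57–5 for B.
B vs A: 55–7 for B.
B beats every other option head-to-head.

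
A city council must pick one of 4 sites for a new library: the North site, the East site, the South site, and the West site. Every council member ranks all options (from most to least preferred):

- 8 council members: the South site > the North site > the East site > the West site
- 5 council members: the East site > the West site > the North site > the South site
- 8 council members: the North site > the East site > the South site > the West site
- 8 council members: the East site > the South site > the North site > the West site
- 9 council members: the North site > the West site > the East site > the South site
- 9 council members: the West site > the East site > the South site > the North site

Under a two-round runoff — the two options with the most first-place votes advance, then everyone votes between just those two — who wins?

Round 1 first-place votes: the North site 17, the East site 13, the South site 8, the West site 9.
the North site and the East site advance.
Runoff: the North site is preferred to the East site by 25 voters; the East site by 22.
the North site wins the runoff.

the North site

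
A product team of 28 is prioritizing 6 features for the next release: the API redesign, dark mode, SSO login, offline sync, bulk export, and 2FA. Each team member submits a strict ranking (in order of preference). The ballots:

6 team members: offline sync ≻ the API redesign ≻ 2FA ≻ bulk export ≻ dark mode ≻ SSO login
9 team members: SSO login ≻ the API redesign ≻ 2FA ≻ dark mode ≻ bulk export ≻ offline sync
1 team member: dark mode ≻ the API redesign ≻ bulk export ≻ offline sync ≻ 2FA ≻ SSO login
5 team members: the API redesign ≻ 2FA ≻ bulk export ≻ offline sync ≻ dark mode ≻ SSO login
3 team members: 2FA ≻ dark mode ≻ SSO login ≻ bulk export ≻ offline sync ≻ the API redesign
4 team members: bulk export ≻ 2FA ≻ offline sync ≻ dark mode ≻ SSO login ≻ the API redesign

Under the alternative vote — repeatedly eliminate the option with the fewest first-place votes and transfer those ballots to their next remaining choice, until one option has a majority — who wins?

Round 1: the API redesign 5, dark mode 1, SSO login 9, offline sync 6, bulk export 4, 2FA 3. Eliminate dark mode.
Round 2: the API redesign 6, SSO login 9, offline sync 6, bulk export 4, 2FA 3. Eliminate 2FA.
Round 3: the API redesign 6, SSO login 12, offline sync 6, bulk export 4. Eliminate bulk export.
Round 4: the API redesign 6, SSO login 12, offline sync 10. Eliminate the API redesign.
Round 5: SSO login 12, offline sync 16. Offline sync has a majority.

offline sync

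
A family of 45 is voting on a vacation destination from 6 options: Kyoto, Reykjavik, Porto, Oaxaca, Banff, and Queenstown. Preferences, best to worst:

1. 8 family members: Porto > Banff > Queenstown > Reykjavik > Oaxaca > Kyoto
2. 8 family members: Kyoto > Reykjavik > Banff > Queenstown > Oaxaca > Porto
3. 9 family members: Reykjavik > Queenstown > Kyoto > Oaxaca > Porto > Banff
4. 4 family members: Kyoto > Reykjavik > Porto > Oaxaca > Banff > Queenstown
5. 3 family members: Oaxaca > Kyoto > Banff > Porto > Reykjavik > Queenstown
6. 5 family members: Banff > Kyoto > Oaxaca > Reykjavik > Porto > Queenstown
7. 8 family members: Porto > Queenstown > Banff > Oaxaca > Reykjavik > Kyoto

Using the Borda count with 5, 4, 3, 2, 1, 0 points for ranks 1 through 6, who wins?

Kyoto: 8·0 + 8·5 + 9·3 + 4·5 + 3·4 + 5·4 + 8·0 = 119
Reykjavik: 8·2 + 8·4 + 9·5 + 4·4 + 3·1 + 5·2 + 8·1 = 130
Porto: 8·5 + 8·0 + 9·1 + 4·3 + 3·2 + 5·1 + 8·5 = 112
Oaxaca: 8·1 + 8·1 + 9·2 + 4·2 + 3·5 + 5·3 + 8·2 = 88
Banff: 8·4 + 8·3 + 9·0 + 4·1 + 3·3 + 5·5 + 8·3 = 118
Queenstown: 8·3 + 8·2 + 9·4 + 4·0 + 3·0 + 5·0 + 8·4 = 108
Reykjavik has the highest Borda score (130).

Reykjavik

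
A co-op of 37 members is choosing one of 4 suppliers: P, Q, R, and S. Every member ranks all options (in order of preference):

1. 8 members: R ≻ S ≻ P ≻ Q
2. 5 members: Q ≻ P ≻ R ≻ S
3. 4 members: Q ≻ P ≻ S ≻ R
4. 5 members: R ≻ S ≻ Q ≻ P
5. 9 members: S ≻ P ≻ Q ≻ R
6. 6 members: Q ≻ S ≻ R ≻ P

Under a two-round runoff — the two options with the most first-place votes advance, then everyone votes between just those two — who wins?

Round 1 first-place votes: P 0, Q 15, R 13, S 9.
Q and R advance.
Runoff: Q is preferred to R by 24 voters; R by 13.
Q wins the runoff.

Q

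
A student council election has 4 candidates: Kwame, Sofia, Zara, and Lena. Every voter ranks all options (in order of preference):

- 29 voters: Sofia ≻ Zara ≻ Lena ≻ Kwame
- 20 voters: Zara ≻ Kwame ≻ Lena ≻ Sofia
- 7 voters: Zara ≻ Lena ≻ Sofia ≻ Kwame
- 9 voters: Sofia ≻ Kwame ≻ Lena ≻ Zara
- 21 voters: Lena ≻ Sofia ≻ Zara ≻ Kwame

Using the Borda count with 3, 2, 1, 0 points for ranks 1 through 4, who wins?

Kwame: 29·0 + 20·2 + 7·0 + 9·2 + 21·0 = 58
Sofia: 29·3 + 20·0 + 7·1 + 9·3 + 21·2 = 163
Zara: 29·2 + 20·3 + 7·3 + 9·0 + 21·1 = 160
Lena: 29·1 + 20·1 + 7·2 + 9·1 + 21·3 = 135
Sofia has the highest Borda score (163).

Sofia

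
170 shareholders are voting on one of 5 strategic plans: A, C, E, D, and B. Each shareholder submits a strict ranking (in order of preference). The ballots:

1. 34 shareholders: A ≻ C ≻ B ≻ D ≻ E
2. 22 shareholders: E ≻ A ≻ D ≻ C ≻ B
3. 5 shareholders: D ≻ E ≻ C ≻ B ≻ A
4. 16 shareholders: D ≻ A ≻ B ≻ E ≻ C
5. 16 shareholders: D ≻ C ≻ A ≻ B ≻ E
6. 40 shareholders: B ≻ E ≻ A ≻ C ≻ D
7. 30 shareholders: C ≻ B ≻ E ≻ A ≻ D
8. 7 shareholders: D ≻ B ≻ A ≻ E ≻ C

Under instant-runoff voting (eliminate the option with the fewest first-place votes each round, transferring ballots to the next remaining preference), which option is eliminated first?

Round 1: A 34, C 30, E 22, D 44, B 40. Eliminate E.

E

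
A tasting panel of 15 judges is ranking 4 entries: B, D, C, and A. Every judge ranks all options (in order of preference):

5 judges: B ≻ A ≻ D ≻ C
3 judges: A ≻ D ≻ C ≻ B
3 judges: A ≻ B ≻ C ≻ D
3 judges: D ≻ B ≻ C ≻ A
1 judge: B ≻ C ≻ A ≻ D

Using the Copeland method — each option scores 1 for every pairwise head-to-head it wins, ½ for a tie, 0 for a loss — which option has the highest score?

B: beats D, C, and A → score 3.
D: beats C; loses to B and A → score 1.
C: loses to B, D, and A → score 0.
A: beats D and C; loses to B → score 2.
B has the best pairwise record.

B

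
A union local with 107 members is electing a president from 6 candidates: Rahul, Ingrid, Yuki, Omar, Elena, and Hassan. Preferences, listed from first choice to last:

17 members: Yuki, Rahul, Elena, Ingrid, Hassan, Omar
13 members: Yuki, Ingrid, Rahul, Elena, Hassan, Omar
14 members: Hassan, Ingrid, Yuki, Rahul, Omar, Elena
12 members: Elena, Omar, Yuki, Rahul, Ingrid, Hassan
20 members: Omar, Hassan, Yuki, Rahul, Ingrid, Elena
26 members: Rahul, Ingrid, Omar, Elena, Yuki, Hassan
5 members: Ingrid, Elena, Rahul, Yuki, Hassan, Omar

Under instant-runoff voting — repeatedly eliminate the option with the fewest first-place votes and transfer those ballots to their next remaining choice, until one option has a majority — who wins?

Omar

Round 1: Rahul 26, Ingrid 5, Yuki 30, Omar 20, Elena 12, Hassan 14. Eliminate Ingrid.
Round 2: Rahul 26, Yuki 30, Omar 20, Elena 17, Hassan 14. Eliminate Hassan.
Round 3: Rahul 26, Yuki 44, Omar 20, Elena 17. Eliminate Elena.
Round 4: Rahul 31, Yuki 44, Omar 32. Eliminate Rahul.
Round 5: Yuki 49, Omar 58. Omar has a majority.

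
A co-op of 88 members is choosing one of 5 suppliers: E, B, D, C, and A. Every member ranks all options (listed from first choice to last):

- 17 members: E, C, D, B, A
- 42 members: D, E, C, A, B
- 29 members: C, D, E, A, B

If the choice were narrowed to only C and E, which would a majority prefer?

E

Voters preferring C to E: 29; preferring E to C: 59.
E wins the head-to-head.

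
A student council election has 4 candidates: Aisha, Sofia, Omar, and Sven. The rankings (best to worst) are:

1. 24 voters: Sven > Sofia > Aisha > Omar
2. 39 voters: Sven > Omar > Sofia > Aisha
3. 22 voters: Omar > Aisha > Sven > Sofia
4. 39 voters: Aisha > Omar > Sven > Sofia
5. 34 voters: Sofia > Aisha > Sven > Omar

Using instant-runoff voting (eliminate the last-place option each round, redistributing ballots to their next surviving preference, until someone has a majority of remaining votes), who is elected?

Aisha

Round 1: Aisha 39, Sofia 34, Omar 22, Sven 63. Eliminate Omar.
Round 2: Aisha 61, Sofia 34, Sven 63. Eliminate Sofia.
Round 3: Aisha 95, Sven 63. Aisha has a majority.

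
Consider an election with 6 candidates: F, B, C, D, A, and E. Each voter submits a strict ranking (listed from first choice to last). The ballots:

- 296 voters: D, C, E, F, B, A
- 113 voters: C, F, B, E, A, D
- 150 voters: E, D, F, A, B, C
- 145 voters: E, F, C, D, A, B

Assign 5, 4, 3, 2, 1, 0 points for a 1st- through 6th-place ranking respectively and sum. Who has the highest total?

F: 296·2 + 113·4 + 150·3 + 145·4 = 2074
B: 296·1 + 113·3 + 150·1 + 145·0 = 785
C: 296·4 + 113·5 + 150·0 + 145·3 = 2184
D: 296·5 + 113·0 + 150·4 + 145·2 = 2370
A: 296·0 + 113·1 + 150·2 + 145·1 = 558
E: 296·3 + 113·2 + 150·5 + 145·5 = 2589
E has the highest Borda score (2589).

E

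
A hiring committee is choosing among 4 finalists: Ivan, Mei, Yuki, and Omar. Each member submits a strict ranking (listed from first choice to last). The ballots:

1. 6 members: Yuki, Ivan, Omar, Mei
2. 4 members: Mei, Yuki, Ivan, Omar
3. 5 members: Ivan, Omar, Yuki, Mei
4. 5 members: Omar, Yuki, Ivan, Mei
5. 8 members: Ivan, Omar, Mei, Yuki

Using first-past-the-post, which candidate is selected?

Ivan

First-place votes: Ivan 13, Mei 4, Yuki 6, Omar 5.
Ivan has the most first-place votes.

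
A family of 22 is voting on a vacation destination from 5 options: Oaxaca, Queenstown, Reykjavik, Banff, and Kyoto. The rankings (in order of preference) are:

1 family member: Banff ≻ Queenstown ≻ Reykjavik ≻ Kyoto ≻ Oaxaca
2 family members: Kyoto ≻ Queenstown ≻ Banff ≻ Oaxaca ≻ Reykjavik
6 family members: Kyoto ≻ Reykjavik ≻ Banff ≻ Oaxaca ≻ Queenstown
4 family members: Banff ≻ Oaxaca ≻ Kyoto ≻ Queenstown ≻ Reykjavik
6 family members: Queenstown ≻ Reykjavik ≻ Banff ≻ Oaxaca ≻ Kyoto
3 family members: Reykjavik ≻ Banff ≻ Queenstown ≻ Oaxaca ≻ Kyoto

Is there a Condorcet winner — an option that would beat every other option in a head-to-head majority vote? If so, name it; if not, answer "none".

Checking pairwise contests:
Queenstown beats Oaxaca 12–10.
Banff beats Queenstown 14–8.
Queenstown beats Reykjavik 13–9.
Reykjavik beats Banff 15–7.
Oaxaca beats Kyoto 13–9.
Every option loses at least one head-to-head, so there is no Condorcet winner.

none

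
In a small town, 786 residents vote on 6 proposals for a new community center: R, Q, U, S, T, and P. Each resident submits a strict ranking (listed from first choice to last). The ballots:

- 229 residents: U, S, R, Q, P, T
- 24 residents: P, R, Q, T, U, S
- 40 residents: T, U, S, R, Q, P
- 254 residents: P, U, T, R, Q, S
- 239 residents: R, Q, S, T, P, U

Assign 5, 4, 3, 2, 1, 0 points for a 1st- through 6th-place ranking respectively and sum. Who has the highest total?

R: 229·3 + 24·4 + 40·2 + 254·2 + 239·5 = 2566
Q: 229·2 + 24·3 + 40·1 + 254·1 + 239·4 = 1780
U: 229·5 + 24·1 + 40·4 + 254·4 + 239·0 = 2345
S: 229·4 + 24·0 + 40·3 + 254·0 + 239·3 = 1753
T: 229·0 + 24·2 + 40·5 + 254·3 + 239·2 = 1488
P: 229·1 + 24·5 + 40·0 + 254·5 + 239·1 = 1858
R has the highest Borda score (2566).

R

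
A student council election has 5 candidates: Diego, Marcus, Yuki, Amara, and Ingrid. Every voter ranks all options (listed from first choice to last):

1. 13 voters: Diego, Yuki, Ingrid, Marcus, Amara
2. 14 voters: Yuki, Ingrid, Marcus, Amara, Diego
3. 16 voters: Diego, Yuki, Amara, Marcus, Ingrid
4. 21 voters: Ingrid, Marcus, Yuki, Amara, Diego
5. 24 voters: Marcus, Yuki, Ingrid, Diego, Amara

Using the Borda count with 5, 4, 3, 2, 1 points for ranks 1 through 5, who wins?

Yuki

Diego: 13·5 + 14·1 + 16·5 + 21·1 + 24·2 = 228
Marcus: 13·2 + 14·3 + 16·2 + 21·4 + 24·5 = 304
Yuki: 13·4 + 14·5 + 16·4 + 21·3 + 24·4 = 345
Amara: 13·1 + 14·2 + 16·3 + 21·2 + 24·1 = 155
Ingrid: 13·3 + 14·4 + 16·1 + 21·5 + 24·3 = 288
Yuki has the highest Borda score (345).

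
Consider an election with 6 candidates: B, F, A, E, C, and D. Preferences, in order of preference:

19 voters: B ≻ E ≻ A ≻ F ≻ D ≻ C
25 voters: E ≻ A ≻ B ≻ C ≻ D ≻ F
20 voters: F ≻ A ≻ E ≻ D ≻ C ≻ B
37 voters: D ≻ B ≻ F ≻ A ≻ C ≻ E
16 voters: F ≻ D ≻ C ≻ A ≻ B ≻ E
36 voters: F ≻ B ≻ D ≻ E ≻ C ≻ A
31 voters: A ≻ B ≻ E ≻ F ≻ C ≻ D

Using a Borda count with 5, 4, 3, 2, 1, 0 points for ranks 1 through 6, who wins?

B

B: 19·5 + 25·3 + 20·0 + 37·4 + 16·1 + 36·4 + 31·4 = 602
F: 19·2 + 25·0 + 20·5 + 37·3 + 16·5 + 36·5 + 31·2 = 571
A: 19·3 + 25·4 + 20·4 + 37·2 + 16·2 + 36·0 + 31·5 = 498
E: 19·4 + 25·5 + 20·3 + 37·0 + 16·0 + 36·2 + 31·3 = 426
C: 19·0 + 25·2 + 20·1 + 37·1 + 16·3 + 36·1 + 31·1 = 222
D: 19·1 + 25·1 + 20·2 + 37·5 + 16·4 + 36·3 + 31·0 = 441
B has the highest Borda score (602).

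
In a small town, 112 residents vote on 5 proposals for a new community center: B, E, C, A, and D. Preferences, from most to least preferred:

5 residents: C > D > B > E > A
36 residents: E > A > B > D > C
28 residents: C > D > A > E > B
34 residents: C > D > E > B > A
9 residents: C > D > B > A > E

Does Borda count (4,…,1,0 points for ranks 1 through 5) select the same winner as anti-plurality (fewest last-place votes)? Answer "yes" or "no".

Borda — scores: B 134, E 245, C 304, A 173, D 264. Winner: C.
Anti-plurality — last-place votes: B 28, E 9, C 36, A 39, D 0. Winner: D.
The two methods disagree.

no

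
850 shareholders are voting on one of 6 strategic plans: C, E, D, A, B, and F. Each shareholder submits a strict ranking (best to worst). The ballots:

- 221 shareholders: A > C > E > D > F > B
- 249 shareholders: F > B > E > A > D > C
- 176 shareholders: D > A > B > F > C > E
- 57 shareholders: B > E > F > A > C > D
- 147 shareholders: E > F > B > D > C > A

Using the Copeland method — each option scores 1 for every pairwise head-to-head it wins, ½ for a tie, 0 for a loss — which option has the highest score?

F

C: loses to E, D, A, B, and F → score 0.
E: beats C, D, and A; ties F; loses to B → score 3.5.
D: beats C; loses to E, A, B, and F → score 1.
A: beats C and D; loses to E, B, and F → score 2.
B: beats C, E, D, and A; loses to F → score 4.
F: beats C, D, A, and B; ties E → score 4.5.
F has the best pairwise record.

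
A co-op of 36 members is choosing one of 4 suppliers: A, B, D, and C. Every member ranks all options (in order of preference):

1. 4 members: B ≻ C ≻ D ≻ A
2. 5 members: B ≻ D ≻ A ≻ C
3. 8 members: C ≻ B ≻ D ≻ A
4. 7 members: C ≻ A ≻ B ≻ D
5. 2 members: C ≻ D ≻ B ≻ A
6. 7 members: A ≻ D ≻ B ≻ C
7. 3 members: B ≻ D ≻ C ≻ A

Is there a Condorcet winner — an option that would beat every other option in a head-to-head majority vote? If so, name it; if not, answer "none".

B vs A: 22–14 for B.
B vs D: 27–9 for B.
B vs C: 19–17 for B.
B beats every other option head-to-head.

B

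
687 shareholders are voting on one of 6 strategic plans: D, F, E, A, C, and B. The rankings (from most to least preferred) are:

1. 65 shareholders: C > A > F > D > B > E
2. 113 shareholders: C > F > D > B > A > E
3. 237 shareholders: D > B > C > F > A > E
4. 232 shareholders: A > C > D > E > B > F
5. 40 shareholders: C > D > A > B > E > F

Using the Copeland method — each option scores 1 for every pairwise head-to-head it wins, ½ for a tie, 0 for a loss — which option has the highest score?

D: beats F, E, A, and B; loses to C → score 4.
F: beats E and A; loses to D, C, and B → score 2.
E: loses to D, F, A, C, and B → score 0.
A: beats E; loses to D, F, C, and B → score 1.
C: beats D, F, E, A, and B → score 5.
B: beats F, E, and A; loses to D and C → score 3.
C has the best pairwise record.

C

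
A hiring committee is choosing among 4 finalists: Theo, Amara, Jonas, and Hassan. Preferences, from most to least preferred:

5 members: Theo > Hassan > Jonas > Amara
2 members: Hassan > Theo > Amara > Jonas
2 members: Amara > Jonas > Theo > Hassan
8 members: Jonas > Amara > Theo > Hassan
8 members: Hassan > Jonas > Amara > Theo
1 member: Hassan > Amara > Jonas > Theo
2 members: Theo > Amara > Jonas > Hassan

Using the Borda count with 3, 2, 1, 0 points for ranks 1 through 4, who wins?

Jonas

Theo: 5·3 + 2·2 + 2·1 + 8·1 + 8·0 + 1·0 + 2·3 = 35
Amara: 5·0 + 2·1 + 2·3 + 8·2 + 8·1 + 1·2 + 2·2 = 38
Jonas: 5·1 + 2·0 + 2·2 + 8·3 + 8·2 + 1·1 + 2·1 = 52
Hassan: 5·2 + 2·3 + 2·0 + 8·0 + 8·3 + 1·3 + 2·0 = 43
Jonas has the highest Borda score (52).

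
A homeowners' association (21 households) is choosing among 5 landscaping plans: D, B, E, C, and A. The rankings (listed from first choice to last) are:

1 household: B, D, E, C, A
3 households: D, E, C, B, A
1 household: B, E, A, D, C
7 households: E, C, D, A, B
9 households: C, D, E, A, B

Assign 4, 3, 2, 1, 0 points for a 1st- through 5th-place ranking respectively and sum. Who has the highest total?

C

D: 1·3 + 3·4 + 1·1 + 7·2 + 9·3 = 57
B: 1·4 + 3·1 + 1·4 + 7·0 + 9·0 = 11
E: 1·2 + 3·3 + 1·3 + 7·4 + 9·2 = 60
C: 1·1 + 3·2 + 1·0 + 7·3 + 9·4 = 64
A: 1·0 + 3·0 + 1·2 + 7·1 + 9·1 = 18
C has the highest Borda score (64).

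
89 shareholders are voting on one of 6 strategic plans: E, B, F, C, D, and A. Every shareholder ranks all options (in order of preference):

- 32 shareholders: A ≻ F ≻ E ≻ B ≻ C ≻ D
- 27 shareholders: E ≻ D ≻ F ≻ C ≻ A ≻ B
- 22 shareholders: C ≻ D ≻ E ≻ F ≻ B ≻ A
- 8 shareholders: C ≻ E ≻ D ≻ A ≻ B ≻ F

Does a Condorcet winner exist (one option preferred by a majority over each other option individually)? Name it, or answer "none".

E

E vs B: 89–0 for E.
E vs F: 57–32 for E.
E vs C: 59–30 for E.
E vs D: 67–22 for E.
E vs A: 57–32 for E.
E beats every other option head-to-head.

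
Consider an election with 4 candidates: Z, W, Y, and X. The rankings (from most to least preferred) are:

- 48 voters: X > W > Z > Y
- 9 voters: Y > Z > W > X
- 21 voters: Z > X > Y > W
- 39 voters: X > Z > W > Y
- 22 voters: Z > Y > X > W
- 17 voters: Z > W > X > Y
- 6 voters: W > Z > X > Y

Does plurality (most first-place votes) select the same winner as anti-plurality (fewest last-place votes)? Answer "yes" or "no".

no

Plurality — first-place votes: Z 60, W 6, Y 9, X 87. Winner: X.
Anti-plurality — last-place votes: Z 0, W 43, Y 110, X 9. Winner: Z.
The two methods disagree.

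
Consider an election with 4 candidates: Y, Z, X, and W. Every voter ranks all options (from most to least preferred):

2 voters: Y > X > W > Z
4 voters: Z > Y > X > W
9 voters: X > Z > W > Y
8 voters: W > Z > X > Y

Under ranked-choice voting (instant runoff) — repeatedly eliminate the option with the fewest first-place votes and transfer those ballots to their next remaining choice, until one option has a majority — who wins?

Round 1: Y 2, Z 4, X 9, W 8. Eliminate Y.
Round 2: Z 4, X 11, W 8. Eliminate Z.
Round 3: X 15, W 8. X has a majority.

X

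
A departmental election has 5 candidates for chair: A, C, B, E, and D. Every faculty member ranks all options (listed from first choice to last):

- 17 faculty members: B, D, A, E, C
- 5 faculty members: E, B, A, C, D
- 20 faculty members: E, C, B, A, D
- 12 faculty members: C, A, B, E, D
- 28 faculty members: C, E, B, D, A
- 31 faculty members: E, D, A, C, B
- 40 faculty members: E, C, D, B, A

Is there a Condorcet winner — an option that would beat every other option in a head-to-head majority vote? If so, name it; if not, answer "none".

E vs A: 124–29 for E.
E vs C: 113–40 for E.
E vs B: 124–29 for E.
E vs D: 136–17 for E.
E beats every other option head-to-head.

E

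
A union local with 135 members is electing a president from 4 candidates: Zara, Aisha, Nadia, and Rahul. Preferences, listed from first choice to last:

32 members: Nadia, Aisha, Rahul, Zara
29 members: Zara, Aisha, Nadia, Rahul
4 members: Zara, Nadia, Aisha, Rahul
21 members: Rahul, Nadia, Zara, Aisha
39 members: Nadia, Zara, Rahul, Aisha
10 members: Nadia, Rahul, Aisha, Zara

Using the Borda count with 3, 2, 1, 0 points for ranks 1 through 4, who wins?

Nadia

Zara: 32·0 + 29·3 + 4·3 + 21·1 + 39·2 + 10·0 = 198
Aisha: 32·2 + 29·2 + 4·1 + 21·0 + 39·0 + 10·1 = 136
Nadia: 32·3 + 29·1 + 4·2 + 21·2 + 39·3 + 10·3 = 322
Rahul: 32·1 + 29·0 + 4·0 + 21·3 + 39·1 + 10·2 = 154
Nadia has the highest Borda score (322).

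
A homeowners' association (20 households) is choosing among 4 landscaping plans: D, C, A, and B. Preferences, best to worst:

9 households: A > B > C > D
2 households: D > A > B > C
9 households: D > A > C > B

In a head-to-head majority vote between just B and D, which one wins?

Voters preferring B to D: 9; preferring D to B: 11.
D wins the head-to-head.

D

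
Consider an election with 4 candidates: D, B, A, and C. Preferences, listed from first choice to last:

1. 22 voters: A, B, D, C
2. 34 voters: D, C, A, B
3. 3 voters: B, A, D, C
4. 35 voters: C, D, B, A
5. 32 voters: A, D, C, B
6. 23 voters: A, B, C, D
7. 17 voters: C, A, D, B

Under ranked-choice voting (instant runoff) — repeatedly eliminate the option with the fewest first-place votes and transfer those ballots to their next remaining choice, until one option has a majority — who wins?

Round 1: D 34, B 3, A 77, C 52. Eliminate B.
Round 2: D 34, A 80, C 52. Eliminate D.
Round 3: A 80, C 86. C has a majority.

C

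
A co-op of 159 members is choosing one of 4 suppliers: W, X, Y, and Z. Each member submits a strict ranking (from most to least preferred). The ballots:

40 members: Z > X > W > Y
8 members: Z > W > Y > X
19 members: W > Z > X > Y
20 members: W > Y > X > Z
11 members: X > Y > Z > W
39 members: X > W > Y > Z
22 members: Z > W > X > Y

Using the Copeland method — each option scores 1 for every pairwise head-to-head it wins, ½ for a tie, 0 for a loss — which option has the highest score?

Z

W: beats Y; loses to X and Z → score 1.
X: beats W and Y; loses to Z → score 2.
Y: loses to W, X, and Z → score 0.
Z: beats W, X, and Y → score 3.
Z has the best pairwise record.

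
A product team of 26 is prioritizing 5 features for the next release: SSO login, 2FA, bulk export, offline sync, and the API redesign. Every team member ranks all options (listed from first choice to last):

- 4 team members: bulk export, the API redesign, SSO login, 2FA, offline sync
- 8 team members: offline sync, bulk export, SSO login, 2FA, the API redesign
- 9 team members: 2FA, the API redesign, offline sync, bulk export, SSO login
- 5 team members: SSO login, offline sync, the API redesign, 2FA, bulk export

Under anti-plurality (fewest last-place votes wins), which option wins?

2FA

Last-place votes: SSO login 9, 2FA 0, bulk export 5, offline sync 4, the API redesign 8.
2FA is ranked last by the fewest voters, so 2FA wins.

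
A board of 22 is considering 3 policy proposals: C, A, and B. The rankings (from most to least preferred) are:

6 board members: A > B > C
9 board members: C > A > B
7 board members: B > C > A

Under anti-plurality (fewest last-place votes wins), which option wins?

Last-place votes: C 6, A 7, B 9.
C is ranked last by the fewest voters, so C wins.

C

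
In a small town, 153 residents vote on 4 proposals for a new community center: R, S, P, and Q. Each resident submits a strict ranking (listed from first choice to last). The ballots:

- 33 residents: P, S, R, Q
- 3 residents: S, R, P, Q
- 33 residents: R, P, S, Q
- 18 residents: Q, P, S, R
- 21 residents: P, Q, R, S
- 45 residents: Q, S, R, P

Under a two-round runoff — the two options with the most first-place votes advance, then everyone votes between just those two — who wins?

Round 1 first-place votes: R 33, S 3, P 54, Q 63.
Q and P advance.
Runoff: Q is preferred to P by 63 voters; P by 90.
P wins the runoff.

P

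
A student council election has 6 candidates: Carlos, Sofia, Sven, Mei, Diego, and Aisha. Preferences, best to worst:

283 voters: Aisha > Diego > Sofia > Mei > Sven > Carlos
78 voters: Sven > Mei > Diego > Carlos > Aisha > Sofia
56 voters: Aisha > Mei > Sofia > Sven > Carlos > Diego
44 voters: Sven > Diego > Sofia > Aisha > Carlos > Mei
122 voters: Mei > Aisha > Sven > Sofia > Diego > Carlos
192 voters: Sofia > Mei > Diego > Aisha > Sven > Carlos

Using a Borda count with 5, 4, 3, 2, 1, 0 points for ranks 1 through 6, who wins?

Carlos: 283·0 + 78·2 + 56·1 + 44·1 + 122·0 + 192·0 = 256
Sofia: 283·3 + 78·0 + 56·3 + 44·3 + 122·2 + 192·5 = 2353
Sven: 283·1 + 78·5 + 56·2 + 44·5 + 122·3 + 192·1 = 1563
Mei: 283·2 + 78·4 + 56·4 + 44·0 + 122·5 + 192·4 = 2480
Diego: 283·4 + 78·3 + 56·0 + 44·4 + 122·1 + 192·3 = 2240
Aisha: 283·5 + 78·1 + 56·5 + 44·2 + 122·4 + 192·2 = 2733
Aisha has the highest Borda score (2733).

Aisha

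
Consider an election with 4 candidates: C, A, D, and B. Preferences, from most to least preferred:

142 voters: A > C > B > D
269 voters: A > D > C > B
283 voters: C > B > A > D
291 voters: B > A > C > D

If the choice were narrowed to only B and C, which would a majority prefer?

C

Voters preferring B to C: 291; preferring C to B: 694.
C wins the head-to-head.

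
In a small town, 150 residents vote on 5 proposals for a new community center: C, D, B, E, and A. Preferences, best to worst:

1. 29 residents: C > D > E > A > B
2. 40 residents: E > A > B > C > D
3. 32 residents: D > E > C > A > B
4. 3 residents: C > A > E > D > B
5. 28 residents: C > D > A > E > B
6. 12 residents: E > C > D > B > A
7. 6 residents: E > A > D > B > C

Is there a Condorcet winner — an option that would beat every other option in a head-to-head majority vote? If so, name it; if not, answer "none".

none

Checking pairwise contests:
E beats C 90–60.
C beats D 112–38.
C beats B 104–46.
D beats E 89–61.
C beats A 104–46.
Every option loses at least one head-to-head, so there is no Condorcet winner.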